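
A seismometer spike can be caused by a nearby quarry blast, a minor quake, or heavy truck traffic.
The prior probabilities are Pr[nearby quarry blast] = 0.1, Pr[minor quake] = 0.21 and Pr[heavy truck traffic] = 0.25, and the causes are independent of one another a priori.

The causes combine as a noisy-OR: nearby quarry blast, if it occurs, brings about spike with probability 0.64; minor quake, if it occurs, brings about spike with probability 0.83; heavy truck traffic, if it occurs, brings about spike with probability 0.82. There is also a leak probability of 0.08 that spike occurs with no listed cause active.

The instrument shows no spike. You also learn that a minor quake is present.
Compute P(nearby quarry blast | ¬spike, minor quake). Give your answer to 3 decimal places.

Under noisy-OR, P(spike | causes) = 1 − (1−0.08)·∏(1−qᵢ) over the active causes.
P(¬spike | minor quake) = 0.1564×0.9×0.75 + 0.028152×0.9×0.25 + 0.056304×0.1×0.75 + 0.010135×0.1×0.25 = 0.105570 + 0.006334 + 0.004223 + 0.000253 = 0.116380
The nearby quarry blast-present share is 0.004223 + 0.000253 = 0.004476.
So P(nearby quarry blast | ¬spike, minor quake) = 0.004476/0.116380 ≈ 0.038.

P(nearby quarry blast | ¬spike, minor quake) ≈ 0.038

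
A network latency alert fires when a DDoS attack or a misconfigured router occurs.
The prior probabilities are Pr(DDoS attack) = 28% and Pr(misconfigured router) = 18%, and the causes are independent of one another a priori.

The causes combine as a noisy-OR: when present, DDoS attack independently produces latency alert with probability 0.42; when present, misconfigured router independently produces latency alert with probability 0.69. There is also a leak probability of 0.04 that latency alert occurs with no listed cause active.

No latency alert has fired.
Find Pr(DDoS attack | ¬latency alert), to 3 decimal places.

Pr(DDoS attack | ¬latency alert) ≈ 0.184

Under noisy-OR, P(latency alert | causes) = 1 − (1−0.04)·∏(1−qᵢ) over the active causes.
By total probability over the 4 (DDoS attack, misconfigured router) configurations:
  P(¬latency alert) = 0.96×0.72×0.82 + 0.2976×0.72×0.18 + 0.5568×0.28×0.82 + 0.172608×0.28×0.18
        = 0.566784 + 0.038569 + 0.127841 + 0.008699 = 0.741893
The terms with DDoS attack present sum to 0.136540, so
  P(DDoS attack | ¬latency alert) = 0.136540 / 0.741893 ≈ 0.184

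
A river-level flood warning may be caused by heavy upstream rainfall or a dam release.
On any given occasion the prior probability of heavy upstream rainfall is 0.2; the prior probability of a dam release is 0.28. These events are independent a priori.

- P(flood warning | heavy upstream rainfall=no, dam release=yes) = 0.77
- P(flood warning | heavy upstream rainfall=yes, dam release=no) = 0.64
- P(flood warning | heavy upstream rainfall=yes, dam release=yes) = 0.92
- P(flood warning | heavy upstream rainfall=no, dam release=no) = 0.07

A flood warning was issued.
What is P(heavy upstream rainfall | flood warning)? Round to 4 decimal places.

P(heavy upstream rainfall | flood warning) ≈ 0.4031

P(flood warning) = 0.07*0.8*0.72 + 0.77*0.8*0.28 + 0.64*0.2*0.72 + 0.92*0.2*0.28 = 0.040320 + 0.172480 + 0.092160 + 0.051520 = 0.356480
Restricting to configurations with heavy upstream rainfall present: 0.092160 + 0.051520 = 0.143680.
P(heavy upstream rainfall | flood warning) = 0.143680 / 0.356480 ≈ 0.4031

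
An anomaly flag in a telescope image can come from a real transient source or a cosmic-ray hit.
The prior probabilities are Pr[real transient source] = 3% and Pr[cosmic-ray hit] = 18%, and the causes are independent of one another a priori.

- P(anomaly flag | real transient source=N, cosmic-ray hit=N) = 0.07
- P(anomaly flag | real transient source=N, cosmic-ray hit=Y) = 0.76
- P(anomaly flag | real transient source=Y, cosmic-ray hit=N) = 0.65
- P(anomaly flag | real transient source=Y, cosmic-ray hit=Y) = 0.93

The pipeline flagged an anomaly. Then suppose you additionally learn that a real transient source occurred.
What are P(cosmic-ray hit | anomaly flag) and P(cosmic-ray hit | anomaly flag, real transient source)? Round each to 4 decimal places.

P(cosmic-ray hit | anomaly flag) ≈ 0.6577; P(cosmic-ray hit | anomaly flag, real transient source) ≈ 0.2390

P(anomaly flag) = 0.07·0.97·0.82 + 0.76·0.97·0.18 + 0.65·0.03·0.82 + 0.93·0.03·0.18 = 0.055678 + 0.132696 + 0.015990 + 0.005022 = 0.209386
The cosmic-ray hit-present share is 0.132696 + 0.005022 = 0.137718.
So P(cosmic-ray hit | anomaly flag) = 0.137718/0.209386 ≈ 0.6577.

With the extra evidence:
Numerator (weight on configurations with cosmic-ray hit): 0.93*0.18 = 0.167400
Denominator P(anomaly flag | real transient source): 0.65*0.82 + 0.93*0.18 = 0.700400
P(cosmic-ray hit | anomaly flag, real transient source) = 0.167400/0.700400 ≈ 0.2390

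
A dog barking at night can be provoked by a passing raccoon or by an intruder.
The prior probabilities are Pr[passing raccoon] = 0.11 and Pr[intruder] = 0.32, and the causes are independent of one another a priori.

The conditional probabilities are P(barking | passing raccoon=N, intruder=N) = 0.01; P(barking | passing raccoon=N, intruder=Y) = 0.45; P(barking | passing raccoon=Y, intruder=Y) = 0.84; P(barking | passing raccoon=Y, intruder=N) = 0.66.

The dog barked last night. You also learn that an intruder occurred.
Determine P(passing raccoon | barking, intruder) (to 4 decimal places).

P(passing raccoon | barking, intruder) ≈ 0.1875

Numerator (weight on configurations with passing raccoon): 0.84*0.11 = 0.092400
Normalizer over all consistent configurations: 0.45*0.89 + 0.84*0.11 = 0.492900
Posterior = 0.092400 / 0.492900 ≈ 0.1875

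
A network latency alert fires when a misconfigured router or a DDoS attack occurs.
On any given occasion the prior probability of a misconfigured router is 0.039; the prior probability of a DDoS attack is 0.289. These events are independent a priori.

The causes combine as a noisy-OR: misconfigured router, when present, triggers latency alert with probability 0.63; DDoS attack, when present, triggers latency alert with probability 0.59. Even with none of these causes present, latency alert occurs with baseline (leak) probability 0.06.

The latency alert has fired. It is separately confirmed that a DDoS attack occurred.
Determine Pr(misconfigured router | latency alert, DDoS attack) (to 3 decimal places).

Pr(misconfigured router | latency alert, DDoS attack) ≈ 0.054

Under noisy-OR, P(latency alert | causes) = 1 − (1−0.06)·∏(1−qᵢ) over the active causes.
For the numerator, keep only misconfigured router=true terms: 0.857402·0.039 = 0.033439
Denominator P(latency alert | DDoS attack): 0.6146·0.961 + 0.857402·0.039 = 0.624070
P(misconfigured router | latency alert, DDoS attack) = 0.033439/0.624070 ≈ 0.054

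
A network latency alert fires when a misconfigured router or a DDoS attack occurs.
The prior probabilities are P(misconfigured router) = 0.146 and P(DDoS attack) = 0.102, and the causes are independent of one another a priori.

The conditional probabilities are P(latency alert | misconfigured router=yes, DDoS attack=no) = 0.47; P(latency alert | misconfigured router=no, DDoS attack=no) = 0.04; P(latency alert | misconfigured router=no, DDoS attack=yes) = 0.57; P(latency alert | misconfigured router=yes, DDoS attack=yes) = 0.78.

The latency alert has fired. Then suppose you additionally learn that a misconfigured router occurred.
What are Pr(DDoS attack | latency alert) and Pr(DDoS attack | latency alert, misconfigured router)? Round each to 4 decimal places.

Enumerate the 4 (misconfigured router, DDoS attack) configurations and weight by the priors:
  P(latency alert) = 0.04×0.854×0.898 + 0.57×0.854×0.102 + 0.47×0.146×0.898 + 0.78×0.146×0.102
        = 0.030676 + 0.049652 + 0.061621 + 0.011616 = 0.153565
The terms with DDoS attack present sum to 0.061268, so
  P(DDoS attack | latency alert) = 0.061268 / 0.153565 ≈ 0.3990

With the extra evidence:
By total probability over both values of DDoS attack:
  P(latency alert | misconfigured router) = 0.47×0.898 + 0.78×0.102
        = 0.422060 + 0.079560 = 0.501620
Configurations with DDoS attack contribute 0.079560, so
  P(DDoS attack | latency alert, misconfigured router) = 0.079560 / 0.501620 ≈ 0.1586
Conditioning on misconfigured router lowers the posterior on DDoS attack: the classic explaining-away effect in a common-effect structure.

Pr(DDoS attack | latency alert) ≈ 0.3990; Pr(DDoS attack | latency alert, misconfigured router) ≈ 0.1586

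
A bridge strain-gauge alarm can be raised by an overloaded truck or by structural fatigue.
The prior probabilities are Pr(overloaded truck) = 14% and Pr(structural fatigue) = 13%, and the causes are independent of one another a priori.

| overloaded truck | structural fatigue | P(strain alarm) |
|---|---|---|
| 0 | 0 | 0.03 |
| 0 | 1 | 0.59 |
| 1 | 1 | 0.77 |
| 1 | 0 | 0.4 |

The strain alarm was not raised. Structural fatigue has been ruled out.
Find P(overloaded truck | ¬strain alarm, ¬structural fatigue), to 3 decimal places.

Weight on overloaded truck=true, given the evidence: 0.6·0.14 = 0.084000
The normalizing constant is 0.97·0.86 + 0.6·0.14 = 0.918200
P(overloaded truck | ¬strain alarm, ¬structural fatigue) = 0.084000/0.918200 ≈ 0.091

P(overloaded truck | ¬strain alarm, ¬structural fatigue) ≈ 0.091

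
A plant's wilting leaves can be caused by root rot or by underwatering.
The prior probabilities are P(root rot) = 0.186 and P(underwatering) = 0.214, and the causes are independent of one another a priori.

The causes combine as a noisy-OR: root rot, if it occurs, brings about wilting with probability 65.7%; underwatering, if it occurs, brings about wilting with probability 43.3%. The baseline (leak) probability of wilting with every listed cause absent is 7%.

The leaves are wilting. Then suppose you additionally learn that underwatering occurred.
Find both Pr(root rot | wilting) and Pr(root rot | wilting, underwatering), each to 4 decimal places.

Under noisy-OR, P(wilting | causes) = 1 − (1−0.07)·∏(1−qᵢ) over the active causes.
Weight on root rot=true, given the evidence: 0.099561 + 0.032605 = 0.132166
The normalizing constant is 0.07×0.814×0.786 + 0.47269×0.814×0.214 + 0.68101×0.186×0.786 + 0.819133×0.186×0.214 = 0.259293
Posterior = 0.132166 / 0.259293 ≈ 0.5097

Now condition on the additional information:
P(wilting | underwatering) = 0.47269×0.814 + 0.819133×0.186 = 0.384770 + 0.152359 = 0.537129
Restricting to configurations with root rot present: 0.819133×0.186 = 0.152359.
P(root rot | wilting, underwatering) = 0.152359 / 0.537129 ≈ 0.2837
— underwatering explains away the evidence for root rot.

Pr(root rot | wilting) ≈ 0.5097; Pr(root rot | wilting, underwatering) ≈ 0.2837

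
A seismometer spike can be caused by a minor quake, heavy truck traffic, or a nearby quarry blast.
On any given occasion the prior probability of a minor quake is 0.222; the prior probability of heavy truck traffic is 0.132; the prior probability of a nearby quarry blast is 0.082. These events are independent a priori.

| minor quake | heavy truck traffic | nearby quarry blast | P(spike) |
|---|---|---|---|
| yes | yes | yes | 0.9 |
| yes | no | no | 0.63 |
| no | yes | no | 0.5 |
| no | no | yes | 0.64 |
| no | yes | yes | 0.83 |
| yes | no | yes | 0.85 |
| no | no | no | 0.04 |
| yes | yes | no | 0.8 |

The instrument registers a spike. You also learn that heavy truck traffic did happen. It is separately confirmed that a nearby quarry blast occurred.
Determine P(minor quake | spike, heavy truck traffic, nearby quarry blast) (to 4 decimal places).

P(minor quake | spike, heavy truck traffic, nearby quarry blast) ≈ 0.2363

For the numerator, keep only minor quake=true terms: 0.9·0.222 = 0.199800
The normalizing constant is 0.83·0.778 + 0.9·0.222 = 0.845540
P(minor quake | spike, heavy truck traffic, nearby quarry blast) = 0.199800/0.845540 ≈ 0.2363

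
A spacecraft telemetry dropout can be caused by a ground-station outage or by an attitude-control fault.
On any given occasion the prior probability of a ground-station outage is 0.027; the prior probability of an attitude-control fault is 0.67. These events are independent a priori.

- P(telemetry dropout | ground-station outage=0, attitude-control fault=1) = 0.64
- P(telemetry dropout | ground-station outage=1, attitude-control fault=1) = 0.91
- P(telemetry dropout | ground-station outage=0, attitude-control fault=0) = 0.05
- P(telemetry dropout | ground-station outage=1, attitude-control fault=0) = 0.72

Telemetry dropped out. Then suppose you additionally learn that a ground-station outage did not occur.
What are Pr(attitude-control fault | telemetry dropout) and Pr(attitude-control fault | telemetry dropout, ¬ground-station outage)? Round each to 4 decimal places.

Sum P(telemetry dropout|·) weighted by the priors over the 4 (ground-station outage, attitude-control fault) configurations:
  P(telemetry dropout) = 0.05*0.973*0.33 + 0.64*0.973*0.67 + 0.72*0.027*0.33 + 0.91*0.027*0.67
        = 0.016054 + 0.417222 + 0.006415 + 0.016462 = 0.456153
Keeping only the attitude-control fault-present terms gives 0.433684, so
  P(attitude-control fault | telemetry dropout) = 0.433684 / 0.456153 ≈ 0.9507

Now condition on the additional information:
By total probability over both values of attitude-control fault:
  P(telemetry dropout | ¬ground-station outage) = 0.05·0.33 + 0.64·0.67
        = 0.016500 + 0.428800 = 0.445300
Keeping only the attitude-control fault-present terms gives 0.428800, so
  P(attitude-control fault | telemetry dropout, ¬ground-station outage) = 0.428800 / 0.445300 ≈ 0.9629
Ruling out ground-station outage raises the posterior on attitude-control fault — the flip side of explaining away.

Pr(attitude-control fault | telemetry dropout) ≈ 0.9507; Pr(attitude-control fault | telemetry dropout, ¬ground-station outage) ≈ 0.9629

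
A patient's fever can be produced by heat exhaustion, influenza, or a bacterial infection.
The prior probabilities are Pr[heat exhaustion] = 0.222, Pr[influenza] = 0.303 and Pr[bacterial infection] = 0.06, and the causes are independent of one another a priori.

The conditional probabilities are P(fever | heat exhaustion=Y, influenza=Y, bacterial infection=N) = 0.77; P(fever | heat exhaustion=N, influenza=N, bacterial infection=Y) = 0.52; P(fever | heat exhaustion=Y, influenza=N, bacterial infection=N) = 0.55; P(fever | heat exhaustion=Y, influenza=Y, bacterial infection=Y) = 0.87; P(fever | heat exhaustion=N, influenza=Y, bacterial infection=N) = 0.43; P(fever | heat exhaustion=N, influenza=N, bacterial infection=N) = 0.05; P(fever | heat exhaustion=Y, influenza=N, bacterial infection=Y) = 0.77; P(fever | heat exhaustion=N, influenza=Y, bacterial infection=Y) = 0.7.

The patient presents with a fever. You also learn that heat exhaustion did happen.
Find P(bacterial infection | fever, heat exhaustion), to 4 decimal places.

For the numerator, keep only bacterial infection=true terms: 0.032201 + 0.015817 = 0.048018
Normalizer over all consistent configurations: 0.55×0.697×0.94 + 0.77×0.697×0.06 + 0.77×0.303×0.94 + 0.87×0.303×0.06 = 0.627678
P(bacterial infection | fever, heat exhaustion) = 0.048018/0.627678 ≈ 0.0765

P(bacterial infection | fever, heat exhaustion) ≈ 0.0765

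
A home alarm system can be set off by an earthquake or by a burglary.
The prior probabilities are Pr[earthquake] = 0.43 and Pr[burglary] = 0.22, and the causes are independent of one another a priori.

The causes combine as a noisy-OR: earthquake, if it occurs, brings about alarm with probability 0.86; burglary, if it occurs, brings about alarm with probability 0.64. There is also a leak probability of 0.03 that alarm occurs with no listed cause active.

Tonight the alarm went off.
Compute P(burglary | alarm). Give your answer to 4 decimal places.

P(burglary | alarm) ≈ 0.3614

Under noisy-OR, P(alarm | causes) = 1 − (1−0.03)·∏(1−qᵢ) over the active causes.
P(alarm) = 0.03·0.57·0.78 + 0.6508·0.57·0.22 + 0.8642·0.43·0.78 + 0.951112·0.43·0.22 = 0.013338 + 0.081610 + 0.289853 + 0.089975 = 0.474776
Restricting to configurations with burglary present: 0.081610 + 0.089975 = 0.171585.
P(burglary | alarm) = 0.171585 / 0.474776 ≈ 0.3614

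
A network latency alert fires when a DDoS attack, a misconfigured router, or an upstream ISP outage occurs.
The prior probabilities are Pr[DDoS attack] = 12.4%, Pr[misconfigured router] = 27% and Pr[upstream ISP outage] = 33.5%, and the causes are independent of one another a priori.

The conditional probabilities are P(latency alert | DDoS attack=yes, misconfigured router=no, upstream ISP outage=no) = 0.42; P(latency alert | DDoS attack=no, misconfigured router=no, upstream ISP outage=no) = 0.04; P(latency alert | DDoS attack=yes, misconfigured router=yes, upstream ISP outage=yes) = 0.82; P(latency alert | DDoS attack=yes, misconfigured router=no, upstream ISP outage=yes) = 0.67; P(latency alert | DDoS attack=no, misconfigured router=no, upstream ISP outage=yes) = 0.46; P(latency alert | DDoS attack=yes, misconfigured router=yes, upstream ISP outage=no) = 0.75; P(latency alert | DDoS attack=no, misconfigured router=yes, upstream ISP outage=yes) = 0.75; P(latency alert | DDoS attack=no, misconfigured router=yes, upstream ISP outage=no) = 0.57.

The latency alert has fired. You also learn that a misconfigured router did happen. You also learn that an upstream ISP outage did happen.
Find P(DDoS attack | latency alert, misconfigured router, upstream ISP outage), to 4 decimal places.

Numerator (weight on configurations with DDoS attack): 0.82·0.124 = 0.101680
The normalizing constant is 0.75·0.876 + 0.82·0.124 = 0.758680
Posterior = 0.101680 / 0.758680 ≈ 0.1340

P(DDoS attack | latency alert, misconfigured router, upstream ISP outage) ≈ 0.1340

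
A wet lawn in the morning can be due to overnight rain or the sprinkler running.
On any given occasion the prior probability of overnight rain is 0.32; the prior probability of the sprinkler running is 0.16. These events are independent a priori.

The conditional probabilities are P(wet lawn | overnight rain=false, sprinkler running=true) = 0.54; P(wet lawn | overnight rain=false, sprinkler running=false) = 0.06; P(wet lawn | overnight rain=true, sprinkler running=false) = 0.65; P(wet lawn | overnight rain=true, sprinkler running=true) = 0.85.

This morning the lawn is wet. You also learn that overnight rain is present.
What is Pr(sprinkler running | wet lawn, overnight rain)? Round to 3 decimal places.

Pr(sprinkler running | wet lawn, overnight rain) ≈ 0.199

Numerator (weight on configurations with sprinkler running): 0.85·0.16 = 0.136000
Denominator P(wet lawn | overnight rain): 0.65·0.84 + 0.85·0.16 = 0.682000
Posterior = 0.136000 / 0.682000 ≈ 0.199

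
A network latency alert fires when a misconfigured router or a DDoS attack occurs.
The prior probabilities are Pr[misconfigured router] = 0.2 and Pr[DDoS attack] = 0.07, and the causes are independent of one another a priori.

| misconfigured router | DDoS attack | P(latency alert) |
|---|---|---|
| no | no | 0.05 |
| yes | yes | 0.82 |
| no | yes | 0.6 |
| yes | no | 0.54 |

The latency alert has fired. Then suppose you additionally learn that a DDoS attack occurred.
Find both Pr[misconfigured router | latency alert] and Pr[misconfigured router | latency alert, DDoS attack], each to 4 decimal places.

Weight on misconfigured router=true, given the evidence: 0.100440 + 0.011480 = 0.111920
The normalizing constant is 0.05×0.8×0.93 + 0.6×0.8×0.07 + 0.54×0.2×0.93 + 0.82×0.2×0.07 = 0.182720
Posterior = 0.111920 / 0.182720 ≈ 0.6125

Now also conditioning on DDoS attack=true:
Weight on misconfigured router=true, given the evidence: 0.82*0.2 = 0.164000
Normalizer over all consistent configurations: 0.6*0.8 + 0.82*0.2 = 0.644000
P(misconfigured router | latency alert, DDoS attack) = 0.164000/0.644000 ≈ 0.2547
— DDoS attack explains away the evidence for misconfigured router.

Pr[misconfigured router | latency alert] ≈ 0.6125; Pr[misconfigured router | latency alert, DDoS attack] ≈ 0.2547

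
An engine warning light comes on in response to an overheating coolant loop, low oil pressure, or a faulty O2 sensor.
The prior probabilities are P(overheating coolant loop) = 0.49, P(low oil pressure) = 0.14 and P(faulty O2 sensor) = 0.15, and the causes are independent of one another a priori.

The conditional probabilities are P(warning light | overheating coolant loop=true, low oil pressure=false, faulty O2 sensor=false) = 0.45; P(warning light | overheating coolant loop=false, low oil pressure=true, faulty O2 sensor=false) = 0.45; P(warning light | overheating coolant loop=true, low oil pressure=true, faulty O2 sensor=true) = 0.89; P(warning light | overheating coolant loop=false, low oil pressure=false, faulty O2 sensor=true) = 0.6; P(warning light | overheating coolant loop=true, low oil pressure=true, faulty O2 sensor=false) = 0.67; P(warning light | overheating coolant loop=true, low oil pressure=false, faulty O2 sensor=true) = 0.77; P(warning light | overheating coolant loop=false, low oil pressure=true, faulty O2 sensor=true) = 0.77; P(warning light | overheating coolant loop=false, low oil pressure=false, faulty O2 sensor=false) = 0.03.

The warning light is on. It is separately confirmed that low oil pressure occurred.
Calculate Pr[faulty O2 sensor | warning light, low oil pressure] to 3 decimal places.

Numerator (weight on configurations with faulty O2 sensor): 0.058905 + 0.065415 = 0.124320
Denominator P(warning light | low oil pressure): 0.45*0.51*0.85 + 0.77*0.51*0.15 + 0.67*0.49*0.85 + 0.89*0.49*0.15 = 0.598450
P(faulty O2 sensor | warning light, low oil pressure) = 0.124320/0.598450 ≈ 0.208

Pr[faulty O2 sensor | warning light, low oil pressure] ≈ 0.208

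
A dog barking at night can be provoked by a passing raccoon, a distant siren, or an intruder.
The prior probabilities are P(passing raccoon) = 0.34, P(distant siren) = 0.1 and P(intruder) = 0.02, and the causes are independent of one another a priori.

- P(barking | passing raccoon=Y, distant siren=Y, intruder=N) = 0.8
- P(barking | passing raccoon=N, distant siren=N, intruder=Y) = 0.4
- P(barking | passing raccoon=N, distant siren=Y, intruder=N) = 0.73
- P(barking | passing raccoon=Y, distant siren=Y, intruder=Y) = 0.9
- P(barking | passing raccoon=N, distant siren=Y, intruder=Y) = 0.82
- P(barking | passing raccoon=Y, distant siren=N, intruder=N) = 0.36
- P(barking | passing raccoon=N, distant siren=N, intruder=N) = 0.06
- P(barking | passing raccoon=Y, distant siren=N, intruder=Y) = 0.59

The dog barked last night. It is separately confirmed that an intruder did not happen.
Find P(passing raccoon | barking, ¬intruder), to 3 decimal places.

Sum P(barking|·) weighted by the priors over the 4 (passing raccoon, distant siren) configurations:
  P(barking | ¬intruder) = 0.06×0.66×0.9 + 0.73×0.66×0.1 + 0.36×0.34×0.9 + 0.8×0.34×0.1
        = 0.035640 + 0.048180 + 0.110160 + 0.027200 = 0.221180
The terms with passing raccoon present sum to 0.137360, so
  P(passing raccoon | barking, ¬intruder) = 0.137360 / 0.221180 ≈ 0.621

P(passing raccoon | barking, ¬intruder) ≈ 0.621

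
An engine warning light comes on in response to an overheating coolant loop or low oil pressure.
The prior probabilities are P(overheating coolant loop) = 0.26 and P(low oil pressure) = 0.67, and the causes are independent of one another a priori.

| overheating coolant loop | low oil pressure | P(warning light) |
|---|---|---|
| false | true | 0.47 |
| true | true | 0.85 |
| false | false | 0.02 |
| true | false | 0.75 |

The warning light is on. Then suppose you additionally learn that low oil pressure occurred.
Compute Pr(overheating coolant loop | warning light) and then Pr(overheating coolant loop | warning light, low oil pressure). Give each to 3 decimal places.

Numerator (weight on configurations with overheating coolant loop): 0.064350 + 0.148070 = 0.212420
Normalizer over all consistent configurations: 0.02·0.74·0.33 + 0.47·0.74·0.67 + 0.75·0.26·0.33 + 0.85·0.26·0.67 = 0.450330
Posterior = 0.212420 / 0.450330 ≈ 0.472

With the extra evidence:
Numerator (weight on configurations with overheating coolant loop): 0.85*0.26 = 0.221000
Denominator P(warning light | low oil pressure): 0.47*0.74 + 0.85*0.26 = 0.568800
P(overheating coolant loop | warning light, low oil pressure) = 0.221000/0.568800 ≈ 0.389
The drop from 0.472 to 0.389 is the explaining-away (discounting) effect.

Pr(overheating coolant loop | warning light) ≈ 0.472; Pr(overheating coolant loop | warning light, low oil pressure) ≈ 0.389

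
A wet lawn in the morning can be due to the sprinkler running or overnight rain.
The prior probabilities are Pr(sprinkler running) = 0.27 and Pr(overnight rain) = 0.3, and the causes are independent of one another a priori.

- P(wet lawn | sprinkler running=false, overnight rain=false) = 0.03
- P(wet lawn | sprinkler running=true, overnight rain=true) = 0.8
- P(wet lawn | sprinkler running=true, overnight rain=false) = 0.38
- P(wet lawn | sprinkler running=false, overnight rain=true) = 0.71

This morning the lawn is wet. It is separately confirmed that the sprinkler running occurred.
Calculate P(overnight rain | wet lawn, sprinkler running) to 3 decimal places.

P(overnight rain | wet lawn, sprinkler running) ≈ 0.474

P(wet lawn | sprinkler running) = 0.38*0.7 + 0.8*0.3 = 0.266000 + 0.240000 = 0.506000
The overnight rain-present share is 0.8*0.3 = 0.240000.
So P(overnight rain | wet lawn, sprinkler running) = 0.240000/0.506000 ≈ 0.474.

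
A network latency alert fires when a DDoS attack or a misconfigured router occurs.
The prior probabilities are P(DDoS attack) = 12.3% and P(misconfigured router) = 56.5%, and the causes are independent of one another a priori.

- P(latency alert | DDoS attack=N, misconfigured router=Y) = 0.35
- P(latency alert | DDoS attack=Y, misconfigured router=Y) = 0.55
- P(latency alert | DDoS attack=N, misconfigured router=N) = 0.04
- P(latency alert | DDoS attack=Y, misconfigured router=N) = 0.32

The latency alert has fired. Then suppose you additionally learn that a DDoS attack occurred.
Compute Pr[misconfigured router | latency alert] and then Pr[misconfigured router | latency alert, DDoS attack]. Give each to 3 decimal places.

For the numerator, keep only misconfigured router=true terms: 0.173427 + 0.038222 = 0.211649
Normalizer over all consistent configurations: 0.04×0.877×0.435 + 0.35×0.877×0.565 + 0.32×0.123×0.435 + 0.55×0.123×0.565 = 0.244031
Posterior = 0.211649 / 0.244031 ≈ 0.867

With the extra evidence:
P(latency alert | DDoS attack) = 0.32×0.435 + 0.55×0.565 = 0.139200 + 0.310750 = 0.449950
Of this, 0.310750 comes from 0.55×0.565 (the misconfigured router=true cases).
So P(misconfigured router | latency alert, DDoS attack) = 0.310750/0.449950 ≈ 0.691.

Pr[misconfigured router | latency alert] ≈ 0.867; Pr[misconfigured router | latency alert, DDoS attack] ≈ 0.691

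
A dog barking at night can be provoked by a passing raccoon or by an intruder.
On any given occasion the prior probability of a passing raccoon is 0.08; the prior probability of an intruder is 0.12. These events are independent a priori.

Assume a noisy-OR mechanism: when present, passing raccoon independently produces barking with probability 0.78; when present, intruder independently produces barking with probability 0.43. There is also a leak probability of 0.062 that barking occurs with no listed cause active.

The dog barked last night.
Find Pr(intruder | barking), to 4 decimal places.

Pr(intruder | barking) ≈ 0.3607

Under noisy-OR, P(barking | causes) = 1 − (1−0.062)·∏(1−qᵢ) over the active causes.
Numerator (weight on configurations with intruder): 0.051374 + 0.008471 = 0.059845
The normalizing constant is 0.062*0.92*0.88 + 0.46534*0.92*0.12 + 0.79364*0.08*0.88 + 0.882375*0.08*0.12 = 0.165912
Posterior = 0.059845 / 0.165912 ≈ 0.3607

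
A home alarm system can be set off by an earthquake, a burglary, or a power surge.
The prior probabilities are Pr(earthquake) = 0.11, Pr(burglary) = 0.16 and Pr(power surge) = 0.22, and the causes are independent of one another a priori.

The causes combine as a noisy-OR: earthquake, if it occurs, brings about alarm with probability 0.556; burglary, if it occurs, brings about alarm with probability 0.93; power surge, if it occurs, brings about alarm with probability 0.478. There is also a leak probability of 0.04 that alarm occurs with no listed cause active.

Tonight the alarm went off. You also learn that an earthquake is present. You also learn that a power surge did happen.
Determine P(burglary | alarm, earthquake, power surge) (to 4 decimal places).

Under noisy-OR, P(alarm | causes) = 1 − (1−0.04)·∏(1−qᵢ) over the active causes.
Numerator (weight on configurations with burglary): 0.984425·0.16 = 0.157508
Normalizer over all consistent configurations: 0.777503·0.84 + 0.984425·0.16 = 0.810611
Posterior = 0.157508 / 0.810611 ≈ 0.1943

P(burglary | alarm, earthquake, power surge) ≈ 0.1943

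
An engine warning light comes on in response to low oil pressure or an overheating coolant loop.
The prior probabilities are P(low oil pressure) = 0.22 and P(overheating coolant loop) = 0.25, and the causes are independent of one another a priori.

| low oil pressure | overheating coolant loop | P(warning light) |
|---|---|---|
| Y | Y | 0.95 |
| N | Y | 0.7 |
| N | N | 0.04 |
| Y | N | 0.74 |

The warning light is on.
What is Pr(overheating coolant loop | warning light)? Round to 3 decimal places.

Pr(overheating coolant loop | warning light) ≈ 0.565

P(warning light) = 0.04·0.78·0.75 + 0.7·0.78·0.25 + 0.74·0.22·0.75 + 0.95·0.22·0.25 = 0.023400 + 0.136500 + 0.122100 + 0.052250 = 0.334250
Of this, 0.188750 comes from 0.136500 + 0.052250 (the overheating coolant loop=true cases).
Hence the posterior is 0.188750/0.334250 ≈ 0.565.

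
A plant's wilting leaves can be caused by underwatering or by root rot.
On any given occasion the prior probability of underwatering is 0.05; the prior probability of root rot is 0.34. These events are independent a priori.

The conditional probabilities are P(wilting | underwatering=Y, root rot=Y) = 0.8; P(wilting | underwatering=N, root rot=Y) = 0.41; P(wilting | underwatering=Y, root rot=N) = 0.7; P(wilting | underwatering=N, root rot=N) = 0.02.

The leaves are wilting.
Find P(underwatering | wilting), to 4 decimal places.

Weight on underwatering=true, given the evidence: 0.023100 + 0.013600 = 0.036700
The normalizing constant is 0.02*0.95*0.66 + 0.41*0.95*0.34 + 0.7*0.05*0.66 + 0.8*0.05*0.34 = 0.181670
Posterior = 0.036700 / 0.181670 ≈ 0.2020

P(underwatering | wilting) ≈ 0.2020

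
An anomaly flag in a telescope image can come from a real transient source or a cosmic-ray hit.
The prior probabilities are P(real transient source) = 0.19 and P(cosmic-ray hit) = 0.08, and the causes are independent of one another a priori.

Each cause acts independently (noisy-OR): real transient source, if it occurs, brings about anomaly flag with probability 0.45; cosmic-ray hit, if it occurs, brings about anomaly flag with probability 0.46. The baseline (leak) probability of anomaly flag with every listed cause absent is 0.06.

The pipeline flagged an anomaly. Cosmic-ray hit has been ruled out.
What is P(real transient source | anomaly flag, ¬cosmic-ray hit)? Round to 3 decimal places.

Under noisy-OR, P(anomaly flag | causes) = 1 − (1−0.06)·∏(1−qᵢ) over the active causes.
Numerator (weight on configurations with real transient source): 0.483×0.19 = 0.091770
The normalizing constant is 0.06×0.81 + 0.483×0.19 = 0.140370
P(real transient source | anomaly flag, ¬cosmic-ray hit) = 0.091770/0.140370 ≈ 0.654

P(real transient source | anomaly flag, ¬cosmic-ray hit) ≈ 0.654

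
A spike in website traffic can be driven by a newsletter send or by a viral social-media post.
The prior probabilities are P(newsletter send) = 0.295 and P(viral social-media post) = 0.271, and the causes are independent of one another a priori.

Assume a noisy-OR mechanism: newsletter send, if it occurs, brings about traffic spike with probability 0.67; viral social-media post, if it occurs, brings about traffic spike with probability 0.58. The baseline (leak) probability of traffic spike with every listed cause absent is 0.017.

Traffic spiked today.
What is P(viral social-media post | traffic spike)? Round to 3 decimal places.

Under noisy-OR, P(traffic spike | causes) = 1 − (1−0.017)·∏(1−qᵢ) over the active causes.
P(traffic spike) = 0.017*0.705*0.729 + 0.58714*0.705*0.271 + 0.67561*0.295*0.729 + 0.863756*0.295*0.271 = 0.008737 + 0.112176 + 0.145293 + 0.069053 = 0.335259
Of this, 0.181229 comes from 0.112176 + 0.069053 (the viral social-media post=true cases).
Hence the posterior is 0.181229/0.335259 ≈ 0.541.

P(viral social-media post | traffic spike) ≈ 0.541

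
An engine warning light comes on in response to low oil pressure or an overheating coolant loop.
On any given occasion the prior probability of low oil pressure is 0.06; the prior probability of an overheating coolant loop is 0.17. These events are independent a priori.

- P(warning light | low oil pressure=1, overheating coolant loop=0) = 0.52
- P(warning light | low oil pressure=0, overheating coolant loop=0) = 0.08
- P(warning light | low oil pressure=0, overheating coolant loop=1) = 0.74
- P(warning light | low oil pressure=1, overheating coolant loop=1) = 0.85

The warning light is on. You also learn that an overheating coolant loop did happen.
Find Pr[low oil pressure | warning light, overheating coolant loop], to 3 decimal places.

Pr[low oil pressure | warning light, overheating coolant loop] ≈ 0.068

Weight on low oil pressure=true, given the evidence: 0.85*0.06 = 0.051000
The normalizing constant is 0.74*0.94 + 0.85*0.06 = 0.746600
P(low oil pressure | warning light, overheating coolant loop) = 0.051000/0.746600 ≈ 0.068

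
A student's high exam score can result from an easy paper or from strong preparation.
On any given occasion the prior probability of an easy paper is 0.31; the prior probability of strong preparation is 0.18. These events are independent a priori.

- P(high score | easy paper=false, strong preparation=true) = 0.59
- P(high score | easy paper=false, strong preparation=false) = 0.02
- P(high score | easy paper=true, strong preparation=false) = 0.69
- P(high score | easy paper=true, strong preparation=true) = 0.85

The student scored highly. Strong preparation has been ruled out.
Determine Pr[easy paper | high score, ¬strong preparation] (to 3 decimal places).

Pr[easy paper | high score, ¬strong preparation] ≈ 0.939

By total probability over both values of easy paper:
  P(high score | ¬strong preparation) = 0.02·0.69 + 0.69·0.31
        = 0.013800 + 0.213900 = 0.227700
The terms with easy paper present sum to 0.213900, so
  P(easy paper | high score, ¬strong preparation) = 0.213900 / 0.227700 ≈ 0.939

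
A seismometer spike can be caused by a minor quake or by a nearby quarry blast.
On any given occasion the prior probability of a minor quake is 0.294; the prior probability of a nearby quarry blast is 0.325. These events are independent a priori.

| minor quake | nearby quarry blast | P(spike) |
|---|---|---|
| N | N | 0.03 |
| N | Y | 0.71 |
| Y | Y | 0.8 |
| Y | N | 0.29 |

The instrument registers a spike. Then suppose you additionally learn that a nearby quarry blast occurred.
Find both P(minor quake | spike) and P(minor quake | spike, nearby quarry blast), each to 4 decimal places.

P(minor quake | spike) ≈ 0.4306; P(minor quake | spike, nearby quarry blast) ≈ 0.3194

Sum P(spike|·) weighted by the priors over the 4 (minor quake, nearby quarry blast) configurations:
  P(spike) = 0.03*0.706*0.675 + 0.71*0.706*0.325 + 0.29*0.294*0.675 + 0.8*0.294*0.325
        = 0.014296 + 0.162909 + 0.057550 + 0.076440 = 0.311195
Configurations with minor quake contribute 0.133990, so
  P(minor quake | spike) = 0.133990 / 0.311195 ≈ 0.4306

With the extra evidence:
P(spike | nearby quarry blast) = 0.71×0.706 + 0.8×0.294 = 0.501260 + 0.235200 = 0.736460
The minor quake-present share is 0.8×0.294 = 0.235200.
Hence the posterior is 0.235200/0.736460 ≈ 0.3194.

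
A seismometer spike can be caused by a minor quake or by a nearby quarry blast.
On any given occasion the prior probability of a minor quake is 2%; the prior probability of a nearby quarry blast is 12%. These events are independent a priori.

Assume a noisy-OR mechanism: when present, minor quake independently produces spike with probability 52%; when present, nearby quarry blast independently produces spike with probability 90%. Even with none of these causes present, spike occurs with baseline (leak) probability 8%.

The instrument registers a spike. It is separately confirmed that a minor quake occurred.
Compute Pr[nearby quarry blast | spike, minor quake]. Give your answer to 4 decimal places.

Pr[nearby quarry blast | spike, minor quake] ≈ 0.1892

Under noisy-OR, P(spike | causes) = 1 − (1−0.08)·∏(1−qᵢ) over the active causes.
For the numerator, keep only nearby quarry blast=true terms: 0.95584·0.12 = 0.114701
Normalizer over all consistent configurations: 0.5584·0.88 + 0.95584·0.12 = 0.606093
P(nearby quarry blast | spike, minor quake) = 0.114701/0.606093 ≈ 0.1892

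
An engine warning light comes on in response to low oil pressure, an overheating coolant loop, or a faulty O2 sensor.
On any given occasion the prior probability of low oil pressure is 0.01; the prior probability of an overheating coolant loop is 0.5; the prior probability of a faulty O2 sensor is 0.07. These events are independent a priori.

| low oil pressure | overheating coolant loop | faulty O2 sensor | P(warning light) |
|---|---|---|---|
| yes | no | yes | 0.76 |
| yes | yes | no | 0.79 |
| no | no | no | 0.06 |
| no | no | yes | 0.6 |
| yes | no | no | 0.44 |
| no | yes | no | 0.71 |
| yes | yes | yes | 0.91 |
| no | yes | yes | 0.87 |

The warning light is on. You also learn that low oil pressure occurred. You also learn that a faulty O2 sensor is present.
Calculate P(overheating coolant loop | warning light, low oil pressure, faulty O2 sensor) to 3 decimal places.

P(overheating coolant loop | warning light, low oil pressure, faulty O2 sensor) ≈ 0.545

For the numerator, keep only overheating coolant loop=true terms: 0.91×0.5 = 0.455000
The normalizing constant is 0.76×0.5 + 0.91×0.5 = 0.835000
P(overheating coolant loop | warning light, low oil pressure, faulty O2 sensor) = 0.455000/0.835000 ≈ 0.545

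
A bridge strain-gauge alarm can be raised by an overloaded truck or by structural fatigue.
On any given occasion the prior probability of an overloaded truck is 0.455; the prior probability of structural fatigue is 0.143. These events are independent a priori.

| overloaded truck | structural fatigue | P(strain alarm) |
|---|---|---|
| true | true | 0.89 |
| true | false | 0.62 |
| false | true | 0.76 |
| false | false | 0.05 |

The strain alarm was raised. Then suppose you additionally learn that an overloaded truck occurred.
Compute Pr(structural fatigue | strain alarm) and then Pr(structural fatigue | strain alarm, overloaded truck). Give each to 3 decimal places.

Pr(structural fatigue | strain alarm) ≈ 0.306; Pr(structural fatigue | strain alarm, overloaded truck) ≈ 0.193

Weight on structural fatigue=true, given the evidence: 0.059231 + 0.057908 = 0.117139
Denominator P(strain alarm): 0.05*0.545*0.857 + 0.76*0.545*0.143 + 0.62*0.455*0.857 + 0.89*0.455*0.143 = 0.382252
Posterior = 0.117139 / 0.382252 ≈ 0.306

Now also conditioning on overloaded truck=true:
Weight on structural fatigue=true, given the evidence: 0.89·0.143 = 0.127270
Denominator P(strain alarm | overloaded truck): 0.62·0.857 + 0.89·0.143 = 0.658610
P(structural fatigue | strain alarm, overloaded truck) = 0.127270/0.658610 ≈ 0.193
The drop from 0.306 to 0.193 is the explaining-away (discounting) effect.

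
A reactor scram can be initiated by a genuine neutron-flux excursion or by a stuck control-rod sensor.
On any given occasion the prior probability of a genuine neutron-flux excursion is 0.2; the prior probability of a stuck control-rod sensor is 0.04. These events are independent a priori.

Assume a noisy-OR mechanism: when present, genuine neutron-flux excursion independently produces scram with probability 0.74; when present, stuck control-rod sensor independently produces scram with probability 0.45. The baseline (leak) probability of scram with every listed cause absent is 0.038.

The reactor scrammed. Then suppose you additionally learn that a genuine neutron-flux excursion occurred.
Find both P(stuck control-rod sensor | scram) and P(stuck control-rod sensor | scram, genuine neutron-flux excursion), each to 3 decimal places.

P(stuck control-rod sensor | scram) ≈ 0.113; P(stuck control-rod sensor | scram, genuine neutron-flux excursion) ≈ 0.046

Under noisy-OR, P(scram | causes) = 1 − (1−0.038)·∏(1−qᵢ) over the active causes.
Sum P(scram|·) weighted by the priors over the 4 (genuine neutron-flux excursion, stuck control-rod sensor) configurations:
  P(scram) = 0.038×0.8×0.96 + 0.4709×0.8×0.04 + 0.74988×0.2×0.96 + 0.862434×0.2×0.04
        = 0.029184 + 0.015069 + 0.143977 + 0.006899 = 0.195129
The terms with stuck control-rod sensor present sum to 0.021968, so
  P(stuck control-rod sensor | scram) = 0.021968 / 0.195129 ≈ 0.113

With the extra evidence:
Numerator (weight on configurations with stuck control-rod sensor): 0.862434*0.04 = 0.034497
The normalizing constant is 0.74988*0.96 + 0.862434*0.04 = 0.754382
Posterior = 0.034497 / 0.754382 ≈ 0.046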